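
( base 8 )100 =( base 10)64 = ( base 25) 2E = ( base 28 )28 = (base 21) 31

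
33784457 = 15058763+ 18725694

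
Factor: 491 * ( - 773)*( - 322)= 2^1*7^1*23^1*491^1*773^1=122212846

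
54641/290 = 188 + 121/290= 188.42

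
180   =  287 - 107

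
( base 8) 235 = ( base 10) 157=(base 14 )b3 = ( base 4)2131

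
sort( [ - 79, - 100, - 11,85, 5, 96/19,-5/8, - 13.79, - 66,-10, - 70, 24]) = [-100, - 79,- 70, - 66, - 13.79,-11 , - 10 ,-5/8,5, 96/19,24,85]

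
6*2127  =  12762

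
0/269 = 0= 0.00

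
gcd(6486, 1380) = 138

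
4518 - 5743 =  -  1225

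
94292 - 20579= 73713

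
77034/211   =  77034/211 = 365.09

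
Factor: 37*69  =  3^1 * 23^1*37^1 = 2553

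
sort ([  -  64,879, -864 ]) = [  -  864,  -  64,879 ] 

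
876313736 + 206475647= 1082789383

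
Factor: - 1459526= -2^1 * 461^1*1583^1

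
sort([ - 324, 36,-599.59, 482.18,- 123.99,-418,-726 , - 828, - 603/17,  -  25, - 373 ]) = [ - 828, - 726, - 599.59, - 418, - 373, - 324,-123.99, - 603/17, - 25, 36 , 482.18] 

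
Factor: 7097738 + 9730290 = 16828028 =2^2* 7^1*17^1*35353^1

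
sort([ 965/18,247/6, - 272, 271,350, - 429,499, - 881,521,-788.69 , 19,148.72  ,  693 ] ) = [ - 881, - 788.69, - 429, - 272,19,247/6, 965/18 , 148.72,271,350, 499,521,  693 ] 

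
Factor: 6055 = 5^1*7^1*173^1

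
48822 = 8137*6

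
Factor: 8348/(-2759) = -2^2*  31^(-1)*89^(  -  1)* 2087^1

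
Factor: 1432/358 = 2^2 = 4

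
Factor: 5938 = 2^1*2969^1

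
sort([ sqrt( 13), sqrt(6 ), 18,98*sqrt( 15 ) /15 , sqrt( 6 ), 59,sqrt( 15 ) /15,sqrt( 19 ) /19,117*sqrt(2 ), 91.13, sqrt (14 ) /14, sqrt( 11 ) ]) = [ sqrt( 19) /19 , sqrt( 15)/15, sqrt( 14 )/14 , sqrt(6), sqrt( 6 ),sqrt( 11), sqrt(13 ), 18, 98*sqrt(15 )/15, 59, 91.13, 117*sqrt( 2)] 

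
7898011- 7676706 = 221305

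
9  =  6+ 3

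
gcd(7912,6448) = 8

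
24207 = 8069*3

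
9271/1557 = 9271/1557=5.95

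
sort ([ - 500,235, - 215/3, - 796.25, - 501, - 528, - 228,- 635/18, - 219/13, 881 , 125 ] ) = [ - 796.25, - 528, - 501 ,  -  500, - 228, - 215/3,-635/18, - 219/13,125,  235,881 ] 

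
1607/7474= 1607/7474 = 0.22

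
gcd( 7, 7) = 7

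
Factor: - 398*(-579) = 2^1*3^1*193^1 *199^1 = 230442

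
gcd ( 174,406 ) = 58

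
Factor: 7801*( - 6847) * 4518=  - 2^1*3^2*29^1*41^1*167^1*251^1*269^1 = - 241321953546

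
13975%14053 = 13975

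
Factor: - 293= - 293^1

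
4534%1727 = 1080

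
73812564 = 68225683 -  - 5586881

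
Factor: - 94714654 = - 2^1*769^1*61583^1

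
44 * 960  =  42240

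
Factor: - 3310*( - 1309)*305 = 1321500950 = 2^1*5^2*7^1*11^1*17^1*61^1*331^1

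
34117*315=10746855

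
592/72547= 592/72547 = 0.01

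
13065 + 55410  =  68475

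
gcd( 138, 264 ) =6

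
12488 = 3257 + 9231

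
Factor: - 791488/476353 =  - 5312/3197= -2^6* 23^( - 1)*83^1 *139^(-1 ) 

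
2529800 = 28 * 90350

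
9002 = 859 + 8143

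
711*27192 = 19333512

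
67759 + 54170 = 121929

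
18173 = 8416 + 9757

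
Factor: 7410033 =3^2*823337^1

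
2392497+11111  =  2403608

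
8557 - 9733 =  - 1176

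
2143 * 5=10715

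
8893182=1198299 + 7694883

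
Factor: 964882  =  2^1*482441^1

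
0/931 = 0 = 0.00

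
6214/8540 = 3107/4270 = 0.73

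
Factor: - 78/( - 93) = 2^1*13^1*31^( - 1) = 26/31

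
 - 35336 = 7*(-5048)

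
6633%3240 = 153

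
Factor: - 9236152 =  - 2^3 * 29^1 * 41^1*971^1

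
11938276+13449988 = 25388264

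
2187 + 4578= 6765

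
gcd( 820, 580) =20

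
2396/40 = 599/10 = 59.90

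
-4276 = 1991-6267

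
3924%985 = 969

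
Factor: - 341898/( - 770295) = 113966/256765 = 2^1*5^(  -  1)*89^(- 1)*577^( - 1 )*56983^1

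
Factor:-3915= -3^3*5^1*29^1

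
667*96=64032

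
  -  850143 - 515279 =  - 1365422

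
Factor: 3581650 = 2^1*5^2*71633^1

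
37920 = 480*79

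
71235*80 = 5698800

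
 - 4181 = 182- 4363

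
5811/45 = 1937/15 = 129.13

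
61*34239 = 2088579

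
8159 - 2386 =5773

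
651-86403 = -85752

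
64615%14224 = 7719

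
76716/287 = 267 + 87/287 = 267.30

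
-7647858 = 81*(- 94418 )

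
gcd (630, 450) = 90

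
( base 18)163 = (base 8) 663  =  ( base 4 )12303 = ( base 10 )435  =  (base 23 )il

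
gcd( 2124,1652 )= 236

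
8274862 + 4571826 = 12846688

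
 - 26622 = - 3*8874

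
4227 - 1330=2897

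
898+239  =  1137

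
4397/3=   1465+2/3 = 1465.67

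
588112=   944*623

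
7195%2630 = 1935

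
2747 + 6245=8992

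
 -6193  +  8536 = 2343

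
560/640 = 7/8= 0.88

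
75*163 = 12225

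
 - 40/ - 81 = 40/81 = 0.49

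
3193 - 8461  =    -  5268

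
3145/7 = 449+2/7 = 449.29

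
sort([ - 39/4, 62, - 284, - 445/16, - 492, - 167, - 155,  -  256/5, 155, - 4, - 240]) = [ - 492,-284, - 240,-167 ,  -  155, - 256/5, - 445/16,-39/4, - 4, 62,  155]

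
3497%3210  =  287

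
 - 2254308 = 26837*( - 84)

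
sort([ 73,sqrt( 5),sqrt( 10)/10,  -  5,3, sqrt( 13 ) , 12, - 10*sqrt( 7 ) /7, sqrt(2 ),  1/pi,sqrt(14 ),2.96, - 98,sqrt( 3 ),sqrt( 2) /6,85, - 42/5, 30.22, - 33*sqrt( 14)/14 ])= [ - 98, - 33*sqrt( 14 ) /14, - 42/5, - 5, - 10*sqrt( 7 ) /7,sqrt ( 2)/6, sqrt( 10 ) /10, 1/pi , sqrt( 2 ), sqrt( 3 ) , sqrt( 5 ) , 2.96,3,  sqrt( 13), sqrt(14), 12,  30.22 , 73,  85 ] 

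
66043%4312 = 1363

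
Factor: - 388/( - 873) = 4/9 = 2^2 * 3^( - 2)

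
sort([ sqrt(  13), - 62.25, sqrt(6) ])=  [ - 62.25,sqrt ( 6 ) , sqrt( 13 )] 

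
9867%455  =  312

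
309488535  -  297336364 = 12152171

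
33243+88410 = 121653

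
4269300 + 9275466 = 13544766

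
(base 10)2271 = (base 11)1785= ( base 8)4337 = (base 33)22r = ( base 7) 6423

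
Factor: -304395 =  - 3^1*5^1*7^1*13^1*223^1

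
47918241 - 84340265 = -36422024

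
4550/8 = 568 +3/4 = 568.75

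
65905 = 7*9415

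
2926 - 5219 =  - 2293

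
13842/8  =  1730 + 1/4 =1730.25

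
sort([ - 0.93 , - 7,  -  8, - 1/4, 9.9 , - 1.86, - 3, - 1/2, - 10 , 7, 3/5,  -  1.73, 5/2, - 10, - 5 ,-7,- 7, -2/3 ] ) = [ - 10, - 10 ,- 8, - 7, - 7, - 7, - 5, - 3, - 1.86, - 1.73, - 0.93, - 2/3, - 1/2, - 1/4, 3/5, 5/2, 7,9.9 ]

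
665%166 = 1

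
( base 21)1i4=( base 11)689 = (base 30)RD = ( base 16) 337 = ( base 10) 823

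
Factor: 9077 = 29^1*313^1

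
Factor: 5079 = 3^1*1693^1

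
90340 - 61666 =28674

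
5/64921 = 5/64921= 0.00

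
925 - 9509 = -8584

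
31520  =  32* 985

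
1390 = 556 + 834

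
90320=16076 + 74244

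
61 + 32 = 93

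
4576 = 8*572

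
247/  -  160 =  - 2 + 73/160 = - 1.54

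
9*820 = 7380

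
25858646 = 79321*326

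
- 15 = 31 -46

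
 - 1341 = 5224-6565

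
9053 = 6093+2960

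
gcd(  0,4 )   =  4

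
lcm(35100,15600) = 140400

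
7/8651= 7/8651= 0.00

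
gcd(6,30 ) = 6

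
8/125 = 8/125 = 0.06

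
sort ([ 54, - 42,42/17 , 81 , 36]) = [ - 42,42/17, 36, 54,81]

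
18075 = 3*6025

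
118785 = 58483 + 60302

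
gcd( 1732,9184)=4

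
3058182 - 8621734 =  - 5563552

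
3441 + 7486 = 10927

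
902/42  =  451/21 = 21.48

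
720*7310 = 5263200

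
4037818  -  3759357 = 278461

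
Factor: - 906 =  - 2^1*3^1 * 151^1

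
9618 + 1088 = 10706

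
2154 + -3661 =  - 1507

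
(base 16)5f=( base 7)164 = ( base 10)95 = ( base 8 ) 137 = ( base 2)1011111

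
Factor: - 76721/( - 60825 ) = 3^(-1)*5^ (-2 )*17^1*811^(  -  1 )*4513^1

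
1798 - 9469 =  - 7671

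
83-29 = 54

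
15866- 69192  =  -53326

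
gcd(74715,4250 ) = 85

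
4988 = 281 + 4707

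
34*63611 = 2162774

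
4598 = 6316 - 1718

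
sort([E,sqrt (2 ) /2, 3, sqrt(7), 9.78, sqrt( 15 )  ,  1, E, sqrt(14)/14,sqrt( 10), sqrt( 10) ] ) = [sqrt( 14) /14,sqrt(2)/2,1,sqrt( 7 ),E,E,3, sqrt( 10 ), sqrt( 10),sqrt ( 15) , 9.78 ] 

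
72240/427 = 10320/61 = 169.18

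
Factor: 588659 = 17^1*31^1*1117^1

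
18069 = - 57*(-317 ) 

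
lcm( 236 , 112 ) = 6608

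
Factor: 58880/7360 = 2^3 = 8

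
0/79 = 0=0.00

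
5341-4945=396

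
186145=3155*59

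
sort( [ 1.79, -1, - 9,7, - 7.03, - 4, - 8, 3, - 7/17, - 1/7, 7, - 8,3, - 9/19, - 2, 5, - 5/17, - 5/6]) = [ - 9, - 8, - 8,-7.03, - 4, - 2, - 1,  -  5/6, - 9/19,-7/17, - 5/17, - 1/7,1.79, 3,3, 5, 7, 7] 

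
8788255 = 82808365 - 74020110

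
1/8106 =1/8106  =  0.00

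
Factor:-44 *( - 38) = 1672 = 2^3 * 11^1*19^1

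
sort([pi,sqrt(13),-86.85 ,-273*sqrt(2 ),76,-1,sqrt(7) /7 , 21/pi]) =[ - 273*sqrt (2 ),-86.85,-1,sqrt( 7) /7, pi, sqrt(13 ),21/pi,76 ]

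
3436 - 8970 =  - 5534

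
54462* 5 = 272310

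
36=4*9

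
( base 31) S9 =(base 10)877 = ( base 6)4021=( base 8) 1555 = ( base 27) 15d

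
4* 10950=43800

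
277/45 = 6 + 7/45  =  6.16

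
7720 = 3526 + 4194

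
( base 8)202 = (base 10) 130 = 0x82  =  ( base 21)64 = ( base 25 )55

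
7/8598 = 7/8598=   0.00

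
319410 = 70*4563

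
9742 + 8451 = 18193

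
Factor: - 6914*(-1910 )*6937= 2^2*5^1*7^1*191^1*991^1 * 3457^1= 91608218380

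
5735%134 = 107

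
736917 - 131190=605727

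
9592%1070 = 1032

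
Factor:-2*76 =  - 152 = -2^3*19^1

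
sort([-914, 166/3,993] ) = [ - 914,  166/3,993]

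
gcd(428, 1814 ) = 2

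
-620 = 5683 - 6303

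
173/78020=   173/78020 = 0.00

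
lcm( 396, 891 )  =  3564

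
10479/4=2619 + 3/4 = 2619.75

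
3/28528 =3/28528 = 0.00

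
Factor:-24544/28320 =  - 13/15 = - 3^( - 1) * 5^( - 1)*13^1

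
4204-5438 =-1234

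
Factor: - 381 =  - 3^1*127^1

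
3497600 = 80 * 43720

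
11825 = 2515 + 9310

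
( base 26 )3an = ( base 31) 2ch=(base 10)2311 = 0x907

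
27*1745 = 47115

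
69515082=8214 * 8463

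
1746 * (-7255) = -12667230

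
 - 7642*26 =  - 198692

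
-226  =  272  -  498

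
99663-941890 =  - 842227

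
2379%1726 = 653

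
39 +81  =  120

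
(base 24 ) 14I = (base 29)nn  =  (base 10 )690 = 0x2B2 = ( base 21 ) 1BI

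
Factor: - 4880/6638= -2440/3319 = -2^3*5^1*61^1*3319^ (  -  1)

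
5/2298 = 5/2298 = 0.00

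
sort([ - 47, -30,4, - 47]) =[ - 47,  -  47, - 30, 4] 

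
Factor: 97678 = 2^1*7^1*6977^1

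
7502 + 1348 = 8850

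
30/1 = 30 = 30.00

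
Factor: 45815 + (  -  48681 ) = -2866 = -2^1*1433^1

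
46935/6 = 15645/2 =7822.50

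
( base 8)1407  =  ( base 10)775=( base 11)645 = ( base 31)p0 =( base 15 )36a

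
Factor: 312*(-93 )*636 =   -  2^5*3^3*13^1 * 31^1*53^1 = - 18454176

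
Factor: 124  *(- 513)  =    -  2^2  *  3^3*19^1*31^1 = - 63612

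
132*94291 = 12446412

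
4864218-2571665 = 2292553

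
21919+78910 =100829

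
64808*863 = 55929304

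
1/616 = 1/616=0.00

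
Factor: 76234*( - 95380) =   -  7271198920 = -2^3*5^1 * 19^1* 47^1*251^1*811^1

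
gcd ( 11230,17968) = 2246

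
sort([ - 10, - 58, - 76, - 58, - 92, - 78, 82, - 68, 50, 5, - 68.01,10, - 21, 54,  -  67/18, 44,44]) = [ - 92, - 78,-76, - 68.01, - 68, - 58 , - 58,-21 ,-10, - 67/18, 5, 10, 44,  44, 50, 54, 82 ]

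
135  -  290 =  - 155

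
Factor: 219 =3^1 *73^1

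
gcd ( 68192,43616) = 32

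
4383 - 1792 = 2591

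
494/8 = 247/4 = 61.75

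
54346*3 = 163038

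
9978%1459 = 1224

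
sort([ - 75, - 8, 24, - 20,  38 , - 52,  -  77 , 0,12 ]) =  [ - 77,  -  75 , - 52, - 20, - 8,0,  12,24,38]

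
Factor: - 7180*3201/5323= - 2^2 *3^1*5^1 * 11^1 * 97^1*359^1*5323^(  -  1 ) = - 22983180/5323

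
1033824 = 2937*352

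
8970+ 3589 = 12559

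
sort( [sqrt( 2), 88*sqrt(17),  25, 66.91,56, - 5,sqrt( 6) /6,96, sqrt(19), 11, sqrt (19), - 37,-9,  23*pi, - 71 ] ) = [ - 71,  -  37, -9, - 5, sqrt( 6 ) /6,sqrt( 2 ),sqrt(19 ),  sqrt (19),11,25,56,66.91,23*pi, 96,88*sqrt( 17 )]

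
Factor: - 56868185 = - 5^1*11^2 * 93997^1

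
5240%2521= 198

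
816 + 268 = 1084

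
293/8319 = 293/8319=0.04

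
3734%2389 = 1345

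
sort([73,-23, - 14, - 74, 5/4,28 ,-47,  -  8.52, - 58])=[ - 74, - 58,- 47, - 23 ,-14, - 8.52, 5/4, 28, 73 ]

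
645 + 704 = 1349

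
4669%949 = 873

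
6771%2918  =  935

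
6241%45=31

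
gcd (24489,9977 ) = 907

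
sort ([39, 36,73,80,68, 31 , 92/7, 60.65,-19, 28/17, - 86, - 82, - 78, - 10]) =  [ - 86,-82 ,- 78,  -  19, - 10, 28/17, 92/7, 31,  36, 39, 60.65, 68,73,80]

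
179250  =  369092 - 189842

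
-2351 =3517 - 5868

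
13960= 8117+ 5843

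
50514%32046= 18468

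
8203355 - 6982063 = 1221292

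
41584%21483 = 20101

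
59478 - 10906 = 48572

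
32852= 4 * 8213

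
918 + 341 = 1259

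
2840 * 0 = 0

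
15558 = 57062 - 41504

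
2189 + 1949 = 4138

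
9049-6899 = 2150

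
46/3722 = 23/1861 = 0.01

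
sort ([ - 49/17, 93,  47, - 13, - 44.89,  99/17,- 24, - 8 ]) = [  -  44.89, - 24, - 13 , - 8, - 49/17,99/17, 47,93]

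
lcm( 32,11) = 352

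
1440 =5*288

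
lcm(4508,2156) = 49588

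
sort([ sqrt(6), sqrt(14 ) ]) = [ sqrt (6),  sqrt(14 ) ]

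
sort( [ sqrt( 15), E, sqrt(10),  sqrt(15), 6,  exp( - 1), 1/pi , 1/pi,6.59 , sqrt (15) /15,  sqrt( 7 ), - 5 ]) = [  -  5 , sqrt( 15)/15,  1/pi, 1/pi,exp( - 1 ) , sqrt(7), E,sqrt( 10 ),sqrt( 15 ),sqrt(15 ),6,6.59] 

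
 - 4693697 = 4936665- 9630362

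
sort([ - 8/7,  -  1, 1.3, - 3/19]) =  [-8/7, - 1, - 3/19,1.3 ]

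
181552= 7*25936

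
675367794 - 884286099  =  -208918305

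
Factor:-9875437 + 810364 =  - 9065073 = -3^1*3021691^1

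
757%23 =21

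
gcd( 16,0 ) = 16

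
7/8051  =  7/8051 = 0.00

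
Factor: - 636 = - 2^2 * 3^1 * 53^1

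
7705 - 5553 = 2152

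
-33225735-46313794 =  - 79539529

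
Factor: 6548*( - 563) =  -  3686524 =- 2^2*563^1*1637^1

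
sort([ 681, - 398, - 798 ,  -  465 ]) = [ - 798, - 465, - 398 , 681]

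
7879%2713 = 2453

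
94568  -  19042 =75526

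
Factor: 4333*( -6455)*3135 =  - 87684429525 = -3^1 * 5^2*7^1*11^1  *19^1*619^1*1291^1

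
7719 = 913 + 6806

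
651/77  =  8 + 5/11 = 8.45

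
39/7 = 5 + 4/7 = 5.57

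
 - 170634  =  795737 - 966371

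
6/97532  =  3/48766 =0.00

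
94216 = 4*23554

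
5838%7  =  0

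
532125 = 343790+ 188335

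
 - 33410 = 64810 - 98220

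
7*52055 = 364385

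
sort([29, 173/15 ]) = [173/15 , 29]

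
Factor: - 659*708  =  - 466572 = -  2^2*3^1*59^1*659^1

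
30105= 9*3345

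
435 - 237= 198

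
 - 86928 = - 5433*16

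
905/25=36+1/5 = 36.20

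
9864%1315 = 659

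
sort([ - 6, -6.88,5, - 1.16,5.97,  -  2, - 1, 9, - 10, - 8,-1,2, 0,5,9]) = [-10, - 8, - 6.88, - 6,-2,  -  1.16, - 1  ,  -  1, 0,2, 5,5,5.97,9,9]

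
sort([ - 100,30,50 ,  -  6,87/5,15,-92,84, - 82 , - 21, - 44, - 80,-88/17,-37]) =[- 100, - 92 , -82, - 80,-44 , - 37,-21, - 6, - 88/17,15 , 87/5,30 , 50,84]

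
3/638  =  3/638 = 0.00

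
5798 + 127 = 5925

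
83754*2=167508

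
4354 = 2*2177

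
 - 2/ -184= 1/92 = 0.01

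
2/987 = 2/987 = 0.00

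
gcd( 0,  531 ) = 531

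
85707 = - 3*(- 28569)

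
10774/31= 10774/31 = 347.55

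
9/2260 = 9/2260=0.00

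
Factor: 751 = 751^1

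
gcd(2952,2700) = 36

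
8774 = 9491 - 717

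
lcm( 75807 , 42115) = 379035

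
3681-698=2983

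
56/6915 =56/6915 = 0.01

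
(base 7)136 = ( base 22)3a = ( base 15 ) 51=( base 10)76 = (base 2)1001100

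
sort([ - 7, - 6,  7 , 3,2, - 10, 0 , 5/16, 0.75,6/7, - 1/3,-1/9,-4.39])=[ - 10, - 7, - 6, - 4.39,-1/3, - 1/9,  0,  5/16, 0.75, 6/7, 2,  3,7 ] 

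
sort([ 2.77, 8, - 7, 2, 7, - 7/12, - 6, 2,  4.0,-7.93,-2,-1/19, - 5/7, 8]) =[-7.93, - 7, - 6, - 2, - 5/7, - 7/12,-1/19,2,2 , 2.77 , 4.0, 7, 8,8 ]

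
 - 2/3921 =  - 2/3921  =  -0.00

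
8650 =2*4325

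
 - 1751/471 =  - 4 + 133/471 = -  3.72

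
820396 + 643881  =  1464277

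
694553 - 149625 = 544928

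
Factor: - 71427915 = - 3^2*5^1*13^1 * 122099^1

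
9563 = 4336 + 5227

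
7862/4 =3931/2 = 1965.50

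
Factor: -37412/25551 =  - 2^2  *3^ ( - 2 ) * 17^( -1 )*47^1*167^( - 1) * 199^1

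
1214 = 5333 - 4119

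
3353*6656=22317568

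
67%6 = 1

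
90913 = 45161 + 45752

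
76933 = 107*719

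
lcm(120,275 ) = 6600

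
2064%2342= 2064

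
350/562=175/281 = 0.62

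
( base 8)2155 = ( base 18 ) 38h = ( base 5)14013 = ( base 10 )1133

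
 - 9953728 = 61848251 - 71801979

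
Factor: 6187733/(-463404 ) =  - 2^(-2 ) * 3^ ( - 1 )*23^( - 2 )* 73^( -1) *83^1*74551^1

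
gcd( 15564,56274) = 6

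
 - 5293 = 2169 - 7462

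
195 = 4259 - 4064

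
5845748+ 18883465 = 24729213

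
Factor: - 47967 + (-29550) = -3^5 * 11^1*29^1 = -  77517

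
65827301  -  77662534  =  - 11835233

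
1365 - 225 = 1140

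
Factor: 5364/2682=2 = 2^1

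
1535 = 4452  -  2917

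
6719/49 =137 + 6/49 = 137.12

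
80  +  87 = 167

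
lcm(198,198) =198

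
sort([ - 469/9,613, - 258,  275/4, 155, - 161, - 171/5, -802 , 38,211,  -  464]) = [ - 802, -464,- 258, -161, - 469/9,-171/5,  38,275/4, 155,211, 613 ]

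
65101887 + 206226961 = 271328848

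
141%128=13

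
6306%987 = 384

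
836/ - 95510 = -1 + 47337/47755=- 0.01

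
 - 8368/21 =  - 399  +  11/21 = - 398.48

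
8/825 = 8/825 = 0.01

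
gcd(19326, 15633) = 3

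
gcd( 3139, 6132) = 73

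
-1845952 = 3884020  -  5729972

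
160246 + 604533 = 764779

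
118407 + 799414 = 917821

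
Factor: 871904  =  2^5*11^1 * 2477^1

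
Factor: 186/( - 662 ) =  -93/331= - 3^1*31^1*331^ ( - 1 ) 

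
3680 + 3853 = 7533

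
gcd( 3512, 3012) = 4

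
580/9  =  580/9 = 64.44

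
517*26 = 13442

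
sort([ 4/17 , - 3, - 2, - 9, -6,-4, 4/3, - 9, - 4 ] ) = [ - 9, - 9, - 6, - 4, - 4,- 3, - 2 , 4/17,4/3]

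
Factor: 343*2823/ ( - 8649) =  - 322763/2883 = - 3^( - 1 )*7^3*31^( - 2)*941^1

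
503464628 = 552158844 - 48694216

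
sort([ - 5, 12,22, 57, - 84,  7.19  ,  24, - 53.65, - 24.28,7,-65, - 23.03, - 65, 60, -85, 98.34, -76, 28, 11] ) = [ - 85,  -  84, - 76, - 65,-65 ,  -  53.65, - 24.28, - 23.03, - 5, 7,7.19, 11 , 12, 22, 24, 28,  57, 60, 98.34]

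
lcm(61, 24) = 1464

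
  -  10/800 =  - 1 + 79/80= -0.01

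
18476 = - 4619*( - 4 ) 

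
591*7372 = 4356852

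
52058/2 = 26029 = 26029.00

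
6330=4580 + 1750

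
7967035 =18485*431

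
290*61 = 17690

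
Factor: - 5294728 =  - 2^3*113^1*5857^1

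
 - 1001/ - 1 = 1001 + 0/1 =1001.00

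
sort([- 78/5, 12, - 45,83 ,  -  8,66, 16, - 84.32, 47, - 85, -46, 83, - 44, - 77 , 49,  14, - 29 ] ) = [ - 85, - 84.32,  -  77, - 46, - 45, - 44, - 29 ,-78/5,-8, 12, 14,16, 47,49, 66, 83, 83 ]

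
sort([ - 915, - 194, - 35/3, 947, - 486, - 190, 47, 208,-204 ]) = [  -  915, - 486, - 204, - 194,-190, - 35/3 , 47,  208,947 ]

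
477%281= 196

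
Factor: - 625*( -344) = 215000 = 2^3*5^4 * 43^1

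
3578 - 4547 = -969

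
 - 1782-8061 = -9843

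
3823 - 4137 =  - 314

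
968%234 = 32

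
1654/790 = 2 + 37/395 = 2.09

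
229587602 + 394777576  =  624365178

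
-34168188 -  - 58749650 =24581462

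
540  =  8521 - 7981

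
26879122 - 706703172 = -679824050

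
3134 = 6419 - 3285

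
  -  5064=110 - 5174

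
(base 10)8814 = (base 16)226e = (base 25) E2E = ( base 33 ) 833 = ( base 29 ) adr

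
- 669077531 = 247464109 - 916541640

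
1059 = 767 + 292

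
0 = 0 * 3163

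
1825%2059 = 1825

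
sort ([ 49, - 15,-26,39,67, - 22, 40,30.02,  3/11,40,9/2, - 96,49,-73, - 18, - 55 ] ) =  [ - 96, - 73, - 55,  -  26,-22 , - 18, - 15,3/11, 9/2,30.02, 39, 40,40, 49 , 49, 67] 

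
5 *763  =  3815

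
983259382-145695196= 837564186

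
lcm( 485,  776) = 3880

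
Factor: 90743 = 103^1*881^1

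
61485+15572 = 77057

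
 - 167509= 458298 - 625807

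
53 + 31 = 84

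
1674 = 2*837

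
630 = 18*35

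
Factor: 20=2^2*5^1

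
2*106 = 212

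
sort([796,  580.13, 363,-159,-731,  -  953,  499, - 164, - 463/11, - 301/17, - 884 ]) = [-953, - 884, - 731,  -  164, - 159, - 463/11,  -  301/17, 363 , 499,580.13,796 ] 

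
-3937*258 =-1015746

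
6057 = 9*673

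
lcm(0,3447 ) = 0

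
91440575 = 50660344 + 40780231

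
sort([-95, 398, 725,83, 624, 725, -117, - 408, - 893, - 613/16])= [ -893, - 408,-117, - 95, - 613/16, 83,398,  624,725,725 ]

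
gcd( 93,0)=93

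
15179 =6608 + 8571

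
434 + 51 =485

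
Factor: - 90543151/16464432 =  - 2^(  -  4)*  3^(- 1) * 17^ (- 1 )*19^1*1063^1*4483^1*20177^( - 1) 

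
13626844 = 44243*308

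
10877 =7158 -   -  3719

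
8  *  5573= 44584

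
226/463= 226/463= 0.49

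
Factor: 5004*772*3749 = 14482716912  =  2^4*3^2*23^1*139^1*163^1*193^1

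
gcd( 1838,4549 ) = 1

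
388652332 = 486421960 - 97769628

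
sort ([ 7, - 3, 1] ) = [ - 3,1,  7]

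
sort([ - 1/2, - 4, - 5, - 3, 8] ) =[ - 5, - 4, - 3, - 1/2,8] 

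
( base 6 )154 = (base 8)106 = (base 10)70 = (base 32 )26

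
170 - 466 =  - 296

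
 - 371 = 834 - 1205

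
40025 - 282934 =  - 242909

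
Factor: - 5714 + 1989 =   -  3725 = -5^2*149^1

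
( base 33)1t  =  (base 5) 222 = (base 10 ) 62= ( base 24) 2e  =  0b111110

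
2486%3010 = 2486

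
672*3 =2016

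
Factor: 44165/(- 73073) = -55/91 = - 5^1* 7^( - 1 )*11^1*13^ (-1 )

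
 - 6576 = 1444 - 8020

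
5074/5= 5074/5= 1014.80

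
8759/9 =8759/9= 973.22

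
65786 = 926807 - 861021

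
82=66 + 16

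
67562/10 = 6756+1/5 = 6756.20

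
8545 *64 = 546880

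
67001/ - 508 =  -132 + 55/508 = -131.89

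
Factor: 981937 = 11^1* 17^1*59^1*89^1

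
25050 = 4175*6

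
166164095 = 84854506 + 81309589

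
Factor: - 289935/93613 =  - 3^2*5^1 *13^(-1)*17^1*19^( - 1) = - 765/247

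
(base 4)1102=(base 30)2m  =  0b1010010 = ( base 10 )82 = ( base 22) 3G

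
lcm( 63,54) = 378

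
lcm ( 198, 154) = 1386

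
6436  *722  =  4646792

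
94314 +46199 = 140513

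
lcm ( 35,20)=140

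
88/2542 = 44/1271 = 0.03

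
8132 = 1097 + 7035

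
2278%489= 322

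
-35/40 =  - 1 + 1/8 = - 0.88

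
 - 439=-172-267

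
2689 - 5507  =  -2818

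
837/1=837 = 837.00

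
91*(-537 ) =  - 48867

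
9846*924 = 9097704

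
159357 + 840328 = 999685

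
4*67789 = 271156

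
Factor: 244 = 2^2*61^1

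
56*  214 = 11984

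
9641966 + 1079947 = 10721913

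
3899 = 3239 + 660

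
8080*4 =32320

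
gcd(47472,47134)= 2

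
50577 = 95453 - 44876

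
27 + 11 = 38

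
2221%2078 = 143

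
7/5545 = 7/5545 = 0.00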